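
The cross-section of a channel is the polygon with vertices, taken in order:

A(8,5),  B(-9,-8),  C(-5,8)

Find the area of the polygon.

A→B: (8)(-8) − (-9)(5) = -19
B→C: (-9)(8) − (-5)(-8) = -112
C→A: (-5)(5) − (8)(8) = -89
Σ = -220
Area = |Σ|/2 = 110.

110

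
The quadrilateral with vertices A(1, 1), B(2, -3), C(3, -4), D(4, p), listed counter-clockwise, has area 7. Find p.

-1

Write out the shoelace sum; only the two edges meeting at D involve p:
2·Area = [(3·p − 4·(-4)) + (4·1 − 1·p)] + -4
       = 2·p + 16 = 14
⇒ p = -1.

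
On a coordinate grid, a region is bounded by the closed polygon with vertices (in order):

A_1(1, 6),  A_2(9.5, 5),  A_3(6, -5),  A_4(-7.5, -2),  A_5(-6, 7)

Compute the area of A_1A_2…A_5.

143.25

Apply the surveyor's formula: 2A = Σ (x_i·y_{i+1} − x_{i+1}·y_i), indices taken mod 5.
Σ = (-52) + (-77.5) + (-49.5) + (-64.5) + (-43) = -286.5
Area = |Σ|/2 = 143.25.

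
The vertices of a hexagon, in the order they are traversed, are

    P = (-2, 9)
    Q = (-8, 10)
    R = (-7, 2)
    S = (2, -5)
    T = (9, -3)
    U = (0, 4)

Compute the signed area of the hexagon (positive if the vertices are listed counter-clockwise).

Apply the surveyor's formula: 2A = Σ (x_i·y_{i+1} − x_{i+1}·y_i), indices taken mod 6.
P→Q: (-2)(10) − (-8)(9) = 52
Q→R: (-8)(2) − (-7)(10) = 54
R→S: (-7)(-5) − (2)(2) = 31
S→T: (2)(-3) − (9)(-5) = 39
T→U: (9)(4) − (0)(-3) = 36
U→P: (0)(9) − (-2)(4) = 8
Σ = 220
Signed area = Σ/2 = 110 (positive ⇒ counter-clockwise traversal).

110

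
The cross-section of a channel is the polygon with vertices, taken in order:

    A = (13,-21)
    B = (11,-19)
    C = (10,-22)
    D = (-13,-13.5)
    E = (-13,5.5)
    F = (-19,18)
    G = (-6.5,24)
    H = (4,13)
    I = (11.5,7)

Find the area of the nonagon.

Σ = (-16) + (-52) + (-421) + (-247) + (-129.5) + (-339) + (-180.5) + (-121.5) + (-332.5) = -1839
Area = |Σ|/2 = 919.5.

919.5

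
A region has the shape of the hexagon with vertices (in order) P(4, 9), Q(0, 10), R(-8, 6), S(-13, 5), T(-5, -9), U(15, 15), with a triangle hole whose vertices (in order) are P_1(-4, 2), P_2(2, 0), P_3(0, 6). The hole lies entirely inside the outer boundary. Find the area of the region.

Outer boundary:
P→Q: (4)(10) − (0)(9) = 40
Q→R: (0)(6) − (-8)(10) = 80
R→S: (-8)(5) − (-13)(6) = 38
S→T: (-13)(-9) − (-5)(5) = 142
T→U: (-5)(15) − (15)(-9) = 60
U→P: (15)(9) − (4)(15) = 75
Σ = 435
Area = |Σ|/2 = 217.5.
Hole:
Apply Gauss's area formula: 2A = Σ (x_i·y_{i+1} − x_{i+1}·y_i), indices taken mod 3.
Cross-terms: -4, 12, 24  ⇒  Σ = 32
Area = |Σ|/2 = 16.
Net area = 217.5 − 16 = 201.5.

201.5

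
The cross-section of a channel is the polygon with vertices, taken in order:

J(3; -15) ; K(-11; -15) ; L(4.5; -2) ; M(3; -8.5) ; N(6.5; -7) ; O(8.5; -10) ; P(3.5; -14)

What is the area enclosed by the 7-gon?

109.25

Σ = (-210) + (89.5) + (-32.25) + (34.25) + (-5.5) + (-84) + (-10.5) = -218.5
Area = |Σ|/2 = 109.25.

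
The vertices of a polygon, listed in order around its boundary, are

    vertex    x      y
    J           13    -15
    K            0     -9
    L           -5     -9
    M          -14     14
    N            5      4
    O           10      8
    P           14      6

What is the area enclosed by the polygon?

412

Σ = (-117) + (-45) + (-196) + (-126) + (0) + (-52) + (-288) = -824
Area = |Σ|/2 = 412.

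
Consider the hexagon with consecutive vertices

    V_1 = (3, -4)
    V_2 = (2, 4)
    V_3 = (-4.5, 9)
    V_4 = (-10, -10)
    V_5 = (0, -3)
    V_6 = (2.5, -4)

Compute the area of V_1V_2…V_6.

115.25

Apply Gauss's area formula: 2A = Σ (x_i·y_{i+1} − x_{i+1}·y_i), indices taken mod 6.
Cross-terms: 20, 36, 135, 30, 7.5, 2  ⇒  Σ = 230.5
Area = |Σ|/2 = 115.25.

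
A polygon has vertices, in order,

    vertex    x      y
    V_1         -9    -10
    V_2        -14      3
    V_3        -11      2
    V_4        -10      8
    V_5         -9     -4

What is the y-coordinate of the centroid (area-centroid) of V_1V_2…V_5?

-103/96

Apply the shoelace (surveyor's) formula. First the cross-terms c_i = x_i·y_{i+1} − x_{i+1}·y_i:
  -167, 5, -68, 112, 54  ⇒  2A = -64, A = -32.
Then Σ (y_i + y_{i+1})·c_i = 206, so ȳ = 206 / (6·(-32)) = -103/96.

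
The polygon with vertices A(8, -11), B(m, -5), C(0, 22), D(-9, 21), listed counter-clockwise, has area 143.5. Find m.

The doubled signed area Σ (x_i y_{i+1} − x_{i+1} y_i) is linear in m.
With m=0 it equals 89; the coefficient of m is 33 (from the two edges through B).
So 33·m + 89 = 2·143.5 = 287 ⇒ m = 6.

6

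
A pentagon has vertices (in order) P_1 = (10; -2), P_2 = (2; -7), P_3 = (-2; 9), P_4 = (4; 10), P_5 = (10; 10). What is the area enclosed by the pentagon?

Apply the surveyor's formula: 2A = Σ (x_i·y_{i+1} − x_{i+1}·y_i), indices taken mod 5.
Cross-terms: -66, 4, -56, -60, -120  ⇒  Σ = -298
Area = |Σ|/2 = 149.

149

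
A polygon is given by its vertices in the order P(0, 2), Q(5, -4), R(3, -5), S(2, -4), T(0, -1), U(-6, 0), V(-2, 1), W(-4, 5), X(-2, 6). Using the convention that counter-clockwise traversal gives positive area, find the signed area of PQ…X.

-31.5

Σ = (-10) + (-13) + (-2) + (-2) + (-6) + (-6) + (-6) + (-14) + (-4) = -63
Signed area = Σ/2 = -31.5 (negative ⇒ clockwise traversal).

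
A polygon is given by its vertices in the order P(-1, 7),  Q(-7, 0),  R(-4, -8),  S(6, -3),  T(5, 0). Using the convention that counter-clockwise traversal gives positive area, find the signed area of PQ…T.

Apply the surveyor's formula: 2A = Σ (x_i·y_{i+1} − x_{i+1}·y_i), indices taken mod 5.
Σ = (49) + (56) + (60) + (15) + (35) = 215
Signed area = Σ/2 = 107.5 (positive ⇒ counter-clockwise traversal).

107.5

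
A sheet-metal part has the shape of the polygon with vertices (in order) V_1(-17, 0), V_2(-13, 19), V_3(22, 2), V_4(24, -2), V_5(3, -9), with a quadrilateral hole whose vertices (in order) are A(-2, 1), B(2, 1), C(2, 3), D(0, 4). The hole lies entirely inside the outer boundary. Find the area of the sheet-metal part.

Outer boundary:
Apply the shoelace (surveyor's) formula: 2A = Σ (x_i·y_{i+1} − x_{i+1}·y_i), indices taken mod 5.
Cross-terms: -323, -444, -92, -210, -153  ⇒  Σ = -1222
Area = |Σ|/2 = 611.
Hole:
Apply Gauss's area formula: 2A = Σ (x_i·y_{i+1} − x_{i+1}·y_i), indices taken mod 4.
Cross-terms: -4, 4, 8, 8  ⇒  Σ = 16
Area = |Σ|/2 = 8.
Net area = 611 − 8 = 603.

603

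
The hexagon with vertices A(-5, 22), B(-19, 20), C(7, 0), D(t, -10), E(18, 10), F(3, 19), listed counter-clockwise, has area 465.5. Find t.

The doubled signed area Σ (x_i y_{i+1} − x_{i+1} y_i) is linear in t.
With t=0 it equals 761; the coefficient of t is 10 (from the two edges through D).
So 10·t + 761 = 2·465.5 = 931 ⇒ t = 17.

17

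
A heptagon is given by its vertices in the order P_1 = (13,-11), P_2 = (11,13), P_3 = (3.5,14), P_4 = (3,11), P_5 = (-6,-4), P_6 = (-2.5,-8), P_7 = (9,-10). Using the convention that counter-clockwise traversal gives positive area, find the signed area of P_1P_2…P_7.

307.5

Apply Gauss's area formula: 2A = Σ (x_i·y_{i+1} − x_{i+1}·y_i), indices taken mod 7.
Σ = (290) + (108.5) + (-3.5) + (54) + (38) + (97) + (31) = 615
Signed area = Σ/2 = 307.5 (positive ⇒ counter-clockwise traversal).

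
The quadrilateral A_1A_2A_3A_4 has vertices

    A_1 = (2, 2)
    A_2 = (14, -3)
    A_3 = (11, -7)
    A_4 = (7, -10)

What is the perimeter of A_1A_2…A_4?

|A_1A_2| = √((12)² + (-5)²) = √169 = 13
|A_2A_3| = √((-3)² + (-4)²) = √25 = 5
|A_3A_4| = √((-4)² + (-3)²) = √25 = 5
|A_4A_1| = √((-5)² + (12)²) = √169 = 13
Perimeter = 13 + 5 + 5 + 13 = 36.

36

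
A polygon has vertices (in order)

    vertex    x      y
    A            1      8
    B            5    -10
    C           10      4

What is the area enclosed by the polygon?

Apply the surveyor's formula: 2A = Σ (x_i·y_{i+1} − x_{i+1}·y_i), indices taken mod 3.
Σ = (-50) + (120) + (76) = 146
Area = |Σ|/2 = 73.

73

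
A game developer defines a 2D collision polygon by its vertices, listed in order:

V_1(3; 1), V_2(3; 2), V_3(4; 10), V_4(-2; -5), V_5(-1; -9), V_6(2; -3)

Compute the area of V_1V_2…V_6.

35

Apply the surveyor's formula: 2A = Σ (x_i·y_{i+1} − x_{i+1}·y_i), indices taken mod 6.
Cross-terms: 3, 22, 0, 13, 21, 11  ⇒  Σ = 70
Area = |Σ|/2 = 35.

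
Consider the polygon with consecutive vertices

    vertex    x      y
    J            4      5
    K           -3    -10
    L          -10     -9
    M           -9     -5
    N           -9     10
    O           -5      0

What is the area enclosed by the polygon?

Apply Gauss's area formula: 2A = Σ (x_i·y_{i+1} − x_{i+1}·y_i), indices taken mod 6.
Cross-terms: -25, -73, -31, -135, 50, -25  ⇒  Σ = -239
Area = |Σ|/2 = 119.5.

119.5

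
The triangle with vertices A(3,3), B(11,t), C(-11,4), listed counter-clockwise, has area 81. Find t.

Write out the shoelace sum; only the two edges meeting at B involve t:
2·Area = [(3·t − 11·3) + (11·4 − (-11)·t)] + -45
       = 14·t + -34 = 162
⇒ t = 14.

14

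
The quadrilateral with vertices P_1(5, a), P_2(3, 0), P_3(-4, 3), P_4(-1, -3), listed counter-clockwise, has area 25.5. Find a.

-3

The doubled signed area Σ (x_i y_{i+1} − x_{i+1} y_i) is linear in a.
With a=0 it equals 39; the coefficient of a is -4 (from the two edges through P_1).
So -4·a + 39 = 2·25.5 = 51 ⇒ a = -3.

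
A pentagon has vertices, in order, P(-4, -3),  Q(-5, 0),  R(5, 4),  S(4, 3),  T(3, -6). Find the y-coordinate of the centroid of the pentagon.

Apply the shoelace (surveyor's) formula. First the cross-terms c_i = x_i·y_{i+1} − x_{i+1}·y_i:
  -15, -20, -1, -33, -33  ⇒  2A = -102, A = -51.
Then Σ (y_i + y_{i+1})·c_i = 354, so ȳ = 354 / (6·(-51)) = -59/51.

-59/51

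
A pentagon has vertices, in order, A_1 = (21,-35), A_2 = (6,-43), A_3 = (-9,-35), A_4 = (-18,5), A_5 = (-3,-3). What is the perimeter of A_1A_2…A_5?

132

|A_1A_2| = √((-15)² + (-8)²) = √289 = 17
|A_2A_3| = √((-15)² + (8)²) = √289 = 17
|A_3A_4| = √((-9)² + (40)²) = √1681 = 41
|A_4A_5| = √((15)² + (-8)²) = √289 = 17
|A_5A_1| = √((24)² + (-32)²) = √1600 = 40
Perimeter = 17 + 17 + 41 + 17 + 40 = 132.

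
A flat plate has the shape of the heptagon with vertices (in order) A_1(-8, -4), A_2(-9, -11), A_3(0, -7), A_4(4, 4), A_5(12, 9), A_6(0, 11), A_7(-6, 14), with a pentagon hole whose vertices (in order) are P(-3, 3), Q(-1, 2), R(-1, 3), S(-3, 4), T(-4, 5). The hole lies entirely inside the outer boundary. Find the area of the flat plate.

230

Outer boundary:
Apply the surveyor's formula: 2A = Σ (x_i·y_{i+1} − x_{i+1}·y_i), indices taken mod 7.
Σ = (52) + (63) + (28) + (-12) + (132) + (66) + (136) = 465
Area = |Σ|/2 = 232.5.
Hole:
Apply the surveyor's formula: 2A = Σ (x_i·y_{i+1} − x_{i+1}·y_i), indices taken mod 5.
Σ = (-3) + (-1) + (5) + (1) + (3) = 5
Area = |Σ|/2 = 2.5.
Net area = 232.5 − 2.5 = 230.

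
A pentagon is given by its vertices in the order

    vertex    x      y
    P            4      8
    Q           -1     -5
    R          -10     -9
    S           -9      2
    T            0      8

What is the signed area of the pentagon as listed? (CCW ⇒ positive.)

-129

Apply the surveyor's formula: 2A = Σ (x_i·y_{i+1} − x_{i+1}·y_i), indices taken mod 5.
Σ = (-12) + (-41) + (-101) + (-72) + (-32) = -258
Signed area = Σ/2 = -129 (negative ⇒ clockwise traversal).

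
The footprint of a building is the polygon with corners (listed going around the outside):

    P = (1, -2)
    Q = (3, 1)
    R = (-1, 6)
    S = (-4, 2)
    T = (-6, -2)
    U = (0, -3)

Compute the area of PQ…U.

44.5

Cross-terms: 7, 19, 22, 20, 18, 3  ⇒  Σ = 89
Area = |Σ|/2 = 44.5.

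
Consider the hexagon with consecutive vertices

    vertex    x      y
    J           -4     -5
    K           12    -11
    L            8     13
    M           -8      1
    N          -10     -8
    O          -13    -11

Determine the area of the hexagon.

Cross-terms: 104, 244, 112, 74, 6, 21  ⇒  Σ = 561
Area = |Σ|/2 = 280.5.

280.5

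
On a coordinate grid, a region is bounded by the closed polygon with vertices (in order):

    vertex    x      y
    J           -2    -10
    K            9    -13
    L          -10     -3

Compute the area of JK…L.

26.5

Apply the shoelace formula: 2A = Σ (x_i·y_{i+1} − x_{i+1}·y_i), indices taken mod 3.
Cross-terms: 116, -157, 94  ⇒  Σ = 53
Area = |Σ|/2 = 26.5.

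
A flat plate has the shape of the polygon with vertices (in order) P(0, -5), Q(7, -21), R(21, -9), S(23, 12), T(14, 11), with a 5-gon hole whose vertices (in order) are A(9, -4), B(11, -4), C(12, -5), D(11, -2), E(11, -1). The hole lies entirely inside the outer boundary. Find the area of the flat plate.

439.5

Outer boundary:
Σ = (35) + (378) + (459) + (85) + (-70) = 887
Area = |Σ|/2 = 443.5.
Hole:
Apply the shoelace formula: 2A = Σ (x_i·y_{i+1} − x_{i+1}·y_i), indices taken mod 5.
Σ = (8) + (-7) + (31) + (11) + (-35) = 8
Area = |Σ|/2 = 4.
Net area = 443.5 − 4 = 439.5.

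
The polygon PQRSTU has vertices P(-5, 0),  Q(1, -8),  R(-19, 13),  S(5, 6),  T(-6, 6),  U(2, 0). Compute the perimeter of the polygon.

|PQ| = √((6)² + (-8)²) = √100 = 10
|QR| = √((-20)² + (21)²) = √841 = 29
|RS| = √((24)² + (-7)²) = √625 = 25
|ST| = √((-11)² + (0)²) = √121 = 11
|TU| = √((8)² + (-6)²) = √100 = 10
|UP| = √((-7)² + (0)²) = √49 = 7
Perimeter = 10 + 29 + 25 + 11 + 10 + 7 = 92.

92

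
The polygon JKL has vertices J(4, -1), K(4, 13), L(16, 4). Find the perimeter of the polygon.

42

|JK| = √((0)² + (14)²) = √196 = 14
|KL| = √((12)² + (-9)²) = √225 = 15
|LJ| = √((-12)² + (-5)²) = √169 = 13
Perimeter = 14 + 15 + 13 = 42.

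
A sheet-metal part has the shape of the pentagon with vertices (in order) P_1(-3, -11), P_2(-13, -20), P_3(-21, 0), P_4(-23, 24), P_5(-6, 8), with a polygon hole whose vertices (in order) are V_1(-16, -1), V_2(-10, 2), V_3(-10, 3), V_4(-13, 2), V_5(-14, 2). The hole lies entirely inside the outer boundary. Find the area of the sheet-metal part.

471

Outer boundary:
P_1→P_2: (-3)(-20) − (-13)(-11) = -83
P_2→P_3: (-13)(0) − (-21)(-20) = -420
P_3→P_4: (-21)(24) − (-23)(0) = -504
P_4→P_5: (-23)(8) − (-6)(24) = -40
P_5→P_1: (-6)(-11) − (-3)(8) = 90
Σ = -957
Area = |Σ|/2 = 478.5.
Hole:
Σ = (-42) + (-10) + (19) + (2) + (46) = 15
Area = |Σ|/2 = 7.5.
Net area = 478.5 − 7.5 = 471.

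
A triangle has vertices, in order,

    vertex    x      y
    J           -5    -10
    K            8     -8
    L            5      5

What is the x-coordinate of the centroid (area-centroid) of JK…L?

8/3

Apply the surveyor's formula. First the cross-terms c_i = x_i·y_{i+1} − x_{i+1}·y_i:
  120, 80, -25  ⇒  2A = 175, A = 87.5.
Then Σ (x_i + x_{i+1})·c_i = 1400, so x̄ = 1400 / (6·87.5) = 8/3.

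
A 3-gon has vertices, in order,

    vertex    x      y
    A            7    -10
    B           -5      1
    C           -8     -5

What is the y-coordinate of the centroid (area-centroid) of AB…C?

-14/3

Apply the shoelace formula. First the cross-terms c_i = x_i·y_{i+1} − x_{i+1}·y_i:
  -43, 33, 115  ⇒  2A = 105, A = 52.5.
Then Σ (y_i + y_{i+1})·c_i = -1470, so ȳ = -1470 / (6·52.5) = -14/3.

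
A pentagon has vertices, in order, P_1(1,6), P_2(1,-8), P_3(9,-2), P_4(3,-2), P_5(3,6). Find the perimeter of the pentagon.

40

|P_1P_2| = √((0)² + (-14)²) = √196 = 14
|P_2P_3| = √((8)² + (6)²) = √100 = 10
|P_3P_4| = √((-6)² + (0)²) = √36 = 6
|P_4P_5| = √((0)² + (8)²) = √64 = 8
|P_5P_1| = √((-2)² + (0)²) = √4 = 2
Perimeter = 14 + 10 + 6 + 8 + 2 = 40.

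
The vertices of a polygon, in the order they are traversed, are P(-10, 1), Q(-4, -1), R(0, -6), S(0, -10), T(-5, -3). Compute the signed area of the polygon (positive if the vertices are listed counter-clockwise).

Cross-terms: 14, 24, 0, -50, -35  ⇒  Σ = -47
Signed area = Σ/2 = -23.5 (negative ⇒ clockwise traversal).

-23.5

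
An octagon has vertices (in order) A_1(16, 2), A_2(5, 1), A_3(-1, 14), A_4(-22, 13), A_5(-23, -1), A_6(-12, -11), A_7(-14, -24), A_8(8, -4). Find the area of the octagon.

698

Apply the shoelace (surveyor's) formula: 2A = Σ (x_i·y_{i+1} − x_{i+1}·y_i), indices taken mod 8.
Σ = (6) + (71) + (295) + (321) + (241) + (134) + (248) + (80) = 1396
Area = |Σ|/2 = 698.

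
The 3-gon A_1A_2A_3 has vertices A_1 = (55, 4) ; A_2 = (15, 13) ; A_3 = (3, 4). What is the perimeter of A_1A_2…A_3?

|A_1A_2| = √((-40)² + (9)²) = √1681 = 41
|A_2A_3| = √((-12)² + (-9)²) = √225 = 15
|A_3A_1| = √((52)² + (0)²) = √2704 = 52
Perimeter = 41 + 15 + 52 = 108.

108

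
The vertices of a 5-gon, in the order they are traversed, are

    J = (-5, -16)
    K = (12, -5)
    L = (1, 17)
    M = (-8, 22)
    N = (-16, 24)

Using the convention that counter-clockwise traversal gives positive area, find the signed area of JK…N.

Apply the shoelace (surveyor's) formula: 2A = Σ (x_i·y_{i+1} − x_{i+1}·y_i), indices taken mod 5.
Σ = (217) + (209) + (158) + (160) + (376) = 1120
Signed area = Σ/2 = 560 (positive ⇒ counter-clockwise traversal).

560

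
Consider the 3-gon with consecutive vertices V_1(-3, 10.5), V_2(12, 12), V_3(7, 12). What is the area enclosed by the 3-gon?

Apply the surveyor's formula: 2A = Σ (x_i·y_{i+1} − x_{i+1}·y_i), indices taken mod 3.
Σ = (-162) + (60) + (109.5) = 7.5
Area = |Σ|/2 = 3.75.

3.75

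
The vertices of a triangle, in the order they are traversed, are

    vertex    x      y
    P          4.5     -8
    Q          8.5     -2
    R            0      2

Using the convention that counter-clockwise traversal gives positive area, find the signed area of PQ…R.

33.5

Apply the shoelace (surveyor's) formula: 2A = Σ (x_i·y_{i+1} − x_{i+1}·y_i), indices taken mod 3.
Cross-terms: 59, 17, -9  ⇒  Σ = 67
Signed area = Σ/2 = 33.5 (positive ⇒ counter-clockwise traversal).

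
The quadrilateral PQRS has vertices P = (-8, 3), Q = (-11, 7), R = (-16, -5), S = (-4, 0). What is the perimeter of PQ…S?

|PQ| = √((-3)² + (4)²) = √25 = 5
|QR| = √((-5)² + (-12)²) = √169 = 13
|RS| = √((12)² + (5)²) = √169 = 13
|SP| = √((-4)² + (3)²) = √25 = 5
Perimeter = 5 + 13 + 13 + 5 = 36.

36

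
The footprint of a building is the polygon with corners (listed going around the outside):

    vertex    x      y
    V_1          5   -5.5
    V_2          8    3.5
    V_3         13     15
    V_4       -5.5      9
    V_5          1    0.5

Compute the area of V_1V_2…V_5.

157.875

Σ = (61.5) + (74.5) + (199.5) + (-11.75) + (-8) = 315.75
Area = |Σ|/2 = 157.875.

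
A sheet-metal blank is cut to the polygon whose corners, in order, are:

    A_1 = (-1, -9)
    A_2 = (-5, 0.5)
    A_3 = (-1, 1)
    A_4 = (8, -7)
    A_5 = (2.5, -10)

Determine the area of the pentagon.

73

Apply Gauss's area formula: 2A = Σ (x_i·y_{i+1} − x_{i+1}·y_i), indices taken mod 5.
Σ = (-45.5) + (-4.5) + (-1) + (-62.5) + (-32.5) = -146
Area = |Σ|/2 = 73.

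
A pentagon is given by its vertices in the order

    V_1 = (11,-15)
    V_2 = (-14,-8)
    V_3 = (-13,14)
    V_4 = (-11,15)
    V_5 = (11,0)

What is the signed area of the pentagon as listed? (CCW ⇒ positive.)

Apply the surveyor's formula: 2A = Σ (x_i·y_{i+1} − x_{i+1}·y_i), indices taken mod 5.
Cross-terms: -298, -300, -41, -165, -165  ⇒  Σ = -969
Signed area = Σ/2 = -484.5 (negative ⇒ clockwise traversal).

-484.5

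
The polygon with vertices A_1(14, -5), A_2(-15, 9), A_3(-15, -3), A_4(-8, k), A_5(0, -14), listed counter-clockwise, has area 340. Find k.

The doubled signed area Σ (x_i y_{i+1} − x_{i+1} y_i) is linear in k.
With k=0 it equals 515; the coefficient of k is -15 (from the two edges through A_4).
So -15·k + 515 = 2·340 = 680 ⇒ k = -11.

-11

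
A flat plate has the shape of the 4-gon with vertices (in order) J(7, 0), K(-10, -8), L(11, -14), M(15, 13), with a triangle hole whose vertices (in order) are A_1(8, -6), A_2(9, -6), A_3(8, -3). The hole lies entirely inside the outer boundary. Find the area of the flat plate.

215.5

Outer boundary:
Apply the surveyor's formula: 2A = Σ (x_i·y_{i+1} − x_{i+1}·y_i), indices taken mod 4.
Σ = (-56) + (228) + (353) + (-91) = 434
Area = |Σ|/2 = 217.
Hole:
Apply the shoelace (surveyor's) formula: 2A = Σ (x_i·y_{i+1} − x_{i+1}·y_i), indices taken mod 3.
A_1→A_2: (8)(-6) − (9)(-6) = 6
A_2→A_3: (9)(-3) − (8)(-6) = 21
A_3→A_1: (8)(-6) − (8)(-3) = -24
Σ = 3
Area = |Σ|/2 = 1.5.
Net area = 217 − 1.5 = 215.5.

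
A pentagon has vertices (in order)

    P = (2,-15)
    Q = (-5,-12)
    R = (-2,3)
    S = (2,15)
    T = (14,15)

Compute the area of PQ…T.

297

Apply the shoelace (surveyor's) formula: 2A = Σ (x_i·y_{i+1} − x_{i+1}·y_i), indices taken mod 5.
Cross-terms: -99, -39, -36, -180, -240  ⇒  Σ = -594
Area = |Σ|/2 = 297.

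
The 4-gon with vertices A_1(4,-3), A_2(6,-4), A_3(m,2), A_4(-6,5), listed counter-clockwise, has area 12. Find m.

Write out the shoelace sum; only the two edges meeting at A_3 involve m:
2·Area = [(6·2 − m·(-4)) + (m·5 − (-6)·2)] + 0
       = 9·m + 24 = 24
⇒ m = 0.

0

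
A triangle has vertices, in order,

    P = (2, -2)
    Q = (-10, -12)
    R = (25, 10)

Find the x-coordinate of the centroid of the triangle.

Apply the shoelace formula. First the cross-terms c_i = x_i·y_{i+1} − x_{i+1}·y_i:
  -44, 200, -70  ⇒  2A = 86, A = 43.
Then Σ (x_i + x_{i+1})·c_i = 1462, so x̄ = 1462 / (6·43) = 17/3.

17/3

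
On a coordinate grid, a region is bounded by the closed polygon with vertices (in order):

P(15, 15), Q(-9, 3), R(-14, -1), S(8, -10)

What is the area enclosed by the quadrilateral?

Apply the shoelace (surveyor's) formula: 2A = Σ (x_i·y_{i+1} − x_{i+1}·y_i), indices taken mod 4.
Σ = (180) + (51) + (148) + (270) = 649
Area = |Σ|/2 = 324.5.

324.5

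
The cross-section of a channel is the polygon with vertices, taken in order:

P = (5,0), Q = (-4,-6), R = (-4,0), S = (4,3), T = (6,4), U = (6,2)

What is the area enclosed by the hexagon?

Apply Gauss's area formula: 2A = Σ (x_i·y_{i+1} − x_{i+1}·y_i), indices taken mod 6.
P→Q: (5)(-6) − (-4)(0) = -30
Q→R: (-4)(0) − (-4)(-6) = -24
R→S: (-4)(3) − (4)(0) = -12
S→T: (4)(4) − (6)(3) = -2
T→U: (6)(2) − (6)(4) = -12
U→P: (6)(0) − (5)(2) = -10
Σ = -90
Area = |Σ|/2 = 45.

45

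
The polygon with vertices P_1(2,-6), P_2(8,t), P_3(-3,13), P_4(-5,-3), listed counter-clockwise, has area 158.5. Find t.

Write out the shoelace sum; only the two edges meeting at P_2 involve t:
2·Area = [(2·t − 8·(-6)) + (8·13 − (-3)·t)] + 110
       = 5·t + 262 = 317
⇒ t = 11.

11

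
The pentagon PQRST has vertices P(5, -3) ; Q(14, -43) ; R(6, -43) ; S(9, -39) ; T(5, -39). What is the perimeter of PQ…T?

|PQ| = √((9)² + (-40)²) = √1681 = 41
|QR| = √((-8)² + (0)²) = √64 = 8
|RS| = √((3)² + (4)²) = √25 = 5
|ST| = √((-4)² + (0)²) = √16 = 4
|TP| = √((0)² + (36)²) = √1296 = 36
Perimeter = 41 + 8 + 5 + 4 + 36 = 94.

94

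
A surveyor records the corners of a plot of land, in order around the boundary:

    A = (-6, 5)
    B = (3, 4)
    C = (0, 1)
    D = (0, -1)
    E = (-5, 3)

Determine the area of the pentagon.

24

Cross-terms: -39, 3, 0, -5, -7  ⇒  Σ = -48
Area = |Σ|/2 = 24.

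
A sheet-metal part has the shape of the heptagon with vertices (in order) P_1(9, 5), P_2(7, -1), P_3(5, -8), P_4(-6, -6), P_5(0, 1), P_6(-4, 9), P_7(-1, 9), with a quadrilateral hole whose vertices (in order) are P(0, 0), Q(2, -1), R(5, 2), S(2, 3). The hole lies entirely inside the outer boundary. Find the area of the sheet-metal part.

134

Outer boundary:
Apply Gauss's area formula: 2A = Σ (x_i·y_{i+1} − x_{i+1}·y_i), indices taken mod 7.
Cross-terms: -44, -51, -78, -6, 4, -27, -86  ⇒  Σ = -288
Area = |Σ|/2 = 144.
Hole:
P→Q: (0)(-1) − (2)(0) = 0
Q→R: (2)(2) − (5)(-1) = 9
R→S: (5)(3) − (2)(2) = 11
S→P: (2)(0) − (0)(3) = 0
Σ = 20
Area = |Σ|/2 = 10.
Net area = 144 − 10 = 134.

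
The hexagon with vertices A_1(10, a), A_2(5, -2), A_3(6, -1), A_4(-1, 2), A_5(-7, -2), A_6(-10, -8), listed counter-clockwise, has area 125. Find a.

The doubled signed area Σ (x_i y_{i+1} − x_{i+1} y_i) is linear in a.
With a=0 it equals 130; the coefficient of a is -15 (from the two edges through A_1).
So -15·a + 130 = 2·125 = 250 ⇒ a = -8.

-8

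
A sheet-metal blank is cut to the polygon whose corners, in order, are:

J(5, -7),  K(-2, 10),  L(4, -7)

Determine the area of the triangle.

8.5

Σ = (36) + (-26) + (7) = 17
Area = |Σ|/2 = 8.5.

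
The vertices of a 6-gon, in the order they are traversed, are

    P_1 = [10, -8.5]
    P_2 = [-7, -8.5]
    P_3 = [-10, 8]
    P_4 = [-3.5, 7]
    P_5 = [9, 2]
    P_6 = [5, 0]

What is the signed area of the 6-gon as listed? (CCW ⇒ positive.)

Σ = (-144.5) + (-141) + (-42) + (-70) + (-10) + (-42.5) = -450
Signed area = Σ/2 = -225 (negative ⇒ clockwise traversal).

-225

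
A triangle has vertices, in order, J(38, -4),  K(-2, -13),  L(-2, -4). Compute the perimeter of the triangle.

|JK| = √((-40)² + (-9)²) = √1681 = 41
|KL| = √((0)² + (9)²) = √81 = 9
|LJ| = √((40)² + (0)²) = √1600 = 40
Perimeter = 41 + 9 + 40 = 90.

90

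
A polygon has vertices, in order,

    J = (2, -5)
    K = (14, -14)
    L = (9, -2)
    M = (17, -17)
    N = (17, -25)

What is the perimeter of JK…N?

|JK| = √((12)² + (-9)²) = √225 = 15
|KL| = √((-5)² + (12)²) = √169 = 13
|LM| = √((8)² + (-15)²) = √289 = 17
|MN| = √((0)² + (-8)²) = √64 = 8
|NJ| = √((-15)² + (20)²) = √625 = 25
Perimeter = 15 + 13 + 17 + 8 + 25 = 78.

78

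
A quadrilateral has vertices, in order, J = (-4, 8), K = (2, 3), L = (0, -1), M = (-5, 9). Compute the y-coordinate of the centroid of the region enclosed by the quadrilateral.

Apply the shoelace formula. First the cross-terms c_i = x_i·y_{i+1} − x_{i+1}·y_i:
  -28, -2, -5, -4  ⇒  2A = -39, A = -19.5.
Then Σ (y_i + y_{i+1})·c_i = -420, so ȳ = -420 / (6·(-19.5)) = 140/39.

140/39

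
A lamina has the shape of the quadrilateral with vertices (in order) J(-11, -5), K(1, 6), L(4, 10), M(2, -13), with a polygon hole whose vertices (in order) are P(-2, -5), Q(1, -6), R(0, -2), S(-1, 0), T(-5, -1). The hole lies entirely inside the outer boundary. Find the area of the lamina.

Outer boundary:
Σ = (-61) + (-14) + (-72) + (-153) = -300
Area = |Σ|/2 = 150.
Hole:
Cross-terms: 17, -2, -2, 1, 23  ⇒  Σ = 37
Area = |Σ|/2 = 18.5.
Net area = 150 − 18.5 = 131.5.

131.5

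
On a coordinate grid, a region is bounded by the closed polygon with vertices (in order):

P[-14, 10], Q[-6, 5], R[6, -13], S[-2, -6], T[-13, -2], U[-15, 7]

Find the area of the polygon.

Cross-terms: -10, 48, -62, -74, -121, -52  ⇒  Σ = -271
Area = |Σ|/2 = 135.5.

135.5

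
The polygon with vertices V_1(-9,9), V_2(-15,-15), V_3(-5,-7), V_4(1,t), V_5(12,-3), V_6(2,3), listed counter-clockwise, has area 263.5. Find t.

Write out the shoelace sum; only the two edges meeting at V_4 involve t:
2·Area = [((-5)·t − 1·(-7)) + (1·(-3) − 12·t)] + 387
       = -17·t + 391 = 527
⇒ t = -8.

-8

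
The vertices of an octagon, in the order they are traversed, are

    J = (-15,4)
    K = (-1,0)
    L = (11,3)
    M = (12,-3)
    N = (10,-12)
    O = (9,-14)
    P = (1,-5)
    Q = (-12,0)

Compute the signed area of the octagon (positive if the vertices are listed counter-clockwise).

J→K: (-15)(0) − (-1)(4) = 4
K→L: (-1)(3) − (11)(0) = -3
L→M: (11)(-3) − (12)(3) = -69
M→N: (12)(-12) − (10)(-3) = -114
N→O: (10)(-14) − (9)(-12) = -32
O→P: (9)(-5) − (1)(-14) = -31
P→Q: (1)(0) − (-12)(-5) = -60
Q→J: (-12)(4) − (-15)(0) = -48
Σ = -353
Signed area = Σ/2 = -176.5 (negative ⇒ clockwise traversal).

-176.5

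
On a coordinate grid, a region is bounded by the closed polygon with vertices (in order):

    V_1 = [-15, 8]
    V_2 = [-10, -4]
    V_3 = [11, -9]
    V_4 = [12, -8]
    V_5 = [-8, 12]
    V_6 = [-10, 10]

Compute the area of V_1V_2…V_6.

Cross-terms: 140, 134, 20, 80, 40, 70  ⇒  Σ = 484
Area = |Σ|/2 = 242.

242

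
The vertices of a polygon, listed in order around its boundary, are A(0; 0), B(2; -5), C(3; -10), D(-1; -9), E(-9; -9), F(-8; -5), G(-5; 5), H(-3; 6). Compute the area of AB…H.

Apply Gauss's area formula: 2A = Σ (x_i·y_{i+1} − x_{i+1}·y_i), indices taken mod 8.
Cross-terms: 0, -5, -37, -72, -27, -65, -15, 0  ⇒  Σ = -221
Area = |Σ|/2 = 110.5.

110.5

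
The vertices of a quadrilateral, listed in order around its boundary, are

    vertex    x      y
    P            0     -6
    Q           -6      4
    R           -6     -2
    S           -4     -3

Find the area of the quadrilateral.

17

Apply Gauss's area formula: 2A = Σ (x_i·y_{i+1} − x_{i+1}·y_i), indices taken mod 4.
P→Q: (0)(4) − (-6)(-6) = -36
Q→R: (-6)(-2) − (-6)(4) = 36
R→S: (-6)(-3) − (-4)(-2) = 10
S→P: (-4)(-6) − (0)(-3) = 24
Σ = 34
Area = |Σ|/2 = 17.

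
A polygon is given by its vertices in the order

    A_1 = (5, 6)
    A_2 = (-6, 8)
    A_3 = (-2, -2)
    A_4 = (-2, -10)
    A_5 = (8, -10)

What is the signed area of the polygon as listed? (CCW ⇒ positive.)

159

Apply the shoelace (surveyor's) formula: 2A = Σ (x_i·y_{i+1} − x_{i+1}·y_i), indices taken mod 5.
Σ = (76) + (28) + (16) + (100) + (98) = 318
Signed area = Σ/2 = 159 (positive ⇒ counter-clockwise traversal).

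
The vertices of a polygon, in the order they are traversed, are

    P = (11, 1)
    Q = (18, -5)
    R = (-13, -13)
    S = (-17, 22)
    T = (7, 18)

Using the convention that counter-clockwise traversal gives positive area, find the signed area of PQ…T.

-765

Apply the shoelace formula: 2A = Σ (x_i·y_{i+1} − x_{i+1}·y_i), indices taken mod 5.
Cross-terms: -73, -299, -507, -460, -191  ⇒  Σ = -1530
Signed area = Σ/2 = -765 (negative ⇒ clockwise traversal).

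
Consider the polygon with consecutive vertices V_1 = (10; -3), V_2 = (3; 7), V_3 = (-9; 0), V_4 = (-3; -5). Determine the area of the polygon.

Cross-terms: 79, 63, 45, 59  ⇒  Σ = 246
Area = |Σ|/2 = 123.

123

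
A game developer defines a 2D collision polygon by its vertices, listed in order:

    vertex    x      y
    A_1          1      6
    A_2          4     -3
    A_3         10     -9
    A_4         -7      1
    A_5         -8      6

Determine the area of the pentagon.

Apply the shoelace formula: 2A = Σ (x_i·y_{i+1} − x_{i+1}·y_i), indices taken mod 5.
A_1→A_2: (1)(-3) − (4)(6) = -27
A_2→A_3: (4)(-9) − (10)(-3) = -6
A_3→A_4: (10)(1) − (-7)(-9) = -53
A_4→A_5: (-7)(6) − (-8)(1) = -34
A_5→A_1: (-8)(6) − (1)(6) = -54
Σ = -174
Area = |Σ|/2 = 87.

87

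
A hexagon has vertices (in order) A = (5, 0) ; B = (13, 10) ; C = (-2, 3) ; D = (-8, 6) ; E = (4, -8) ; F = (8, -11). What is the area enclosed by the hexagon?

Apply the shoelace formula: 2A = Σ (x_i·y_{i+1} − x_{i+1}·y_i), indices taken mod 6.
Σ = (50) + (59) + (12) + (40) + (20) + (55) = 236
Area = |Σ|/2 = 118.

118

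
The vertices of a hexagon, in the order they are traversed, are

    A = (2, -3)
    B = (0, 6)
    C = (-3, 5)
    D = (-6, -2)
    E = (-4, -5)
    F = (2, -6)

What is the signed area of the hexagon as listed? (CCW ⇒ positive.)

Σ = (12) + (18) + (36) + (22) + (34) + (6) = 128
Signed area = Σ/2 = 64 (positive ⇒ counter-clockwise traversal).

64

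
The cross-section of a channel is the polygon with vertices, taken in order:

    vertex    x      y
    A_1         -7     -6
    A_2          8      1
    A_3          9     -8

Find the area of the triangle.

Σ = (41) + (-73) + (-110) = -142
Area = |Σ|/2 = 71.

71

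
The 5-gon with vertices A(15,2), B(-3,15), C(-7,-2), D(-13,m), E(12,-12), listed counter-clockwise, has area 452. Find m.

The doubled signed area Σ (x_i y_{i+1} − x_{i+1} y_i) is linear in m.
With m=0 it equals 676; the coefficient of m is -19 (from the two edges through D).
So -19·m + 676 = 2·452 = 904 ⇒ m = -12.

-12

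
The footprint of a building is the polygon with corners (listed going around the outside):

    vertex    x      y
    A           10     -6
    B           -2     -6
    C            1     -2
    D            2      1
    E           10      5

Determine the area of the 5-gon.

Apply the shoelace formula: 2A = Σ (x_i·y_{i+1} − x_{i+1}·y_i), indices taken mod 5.
Σ = (-72) + (10) + (5) + (0) + (-110) = -167
Area = |Σ|/2 = 83.5.

83.5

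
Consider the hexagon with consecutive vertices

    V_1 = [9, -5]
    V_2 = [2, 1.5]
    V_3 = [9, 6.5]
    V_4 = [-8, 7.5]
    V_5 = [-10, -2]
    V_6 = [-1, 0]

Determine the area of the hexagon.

118.25

Apply the surveyor's formula: 2A = Σ (x_i·y_{i+1} − x_{i+1}·y_i), indices taken mod 6.
Cross-terms: 23.5, -0.5, 119.5, 91, -2, 5  ⇒  Σ = 236.5
Area = |Σ|/2 = 118.25.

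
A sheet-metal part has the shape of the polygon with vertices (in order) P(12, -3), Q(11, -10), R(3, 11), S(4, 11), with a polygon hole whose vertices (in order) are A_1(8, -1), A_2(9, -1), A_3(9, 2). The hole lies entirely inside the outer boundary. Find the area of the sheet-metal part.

Outer boundary:
P→Q: (12)(-10) − (11)(-3) = -87
Q→R: (11)(11) − (3)(-10) = 151
R→S: (3)(11) − (4)(11) = -11
S→P: (4)(-3) − (12)(11) = -144
Σ = -91
Area = |Σ|/2 = 45.5.
Hole:
Apply the shoelace formula: 2A = Σ (x_i·y_{i+1} − x_{i+1}·y_i), indices taken mod 3.
A_1→A_2: (8)(-1) − (9)(-1) = 1
A_2→A_3: (9)(2) − (9)(-1) = 27
A_3→A_1: (9)(-1) − (8)(2) = -25
Σ = 3
Area = |Σ|/2 = 1.5.
Net area = 45.5 − 1.5 = 44.

44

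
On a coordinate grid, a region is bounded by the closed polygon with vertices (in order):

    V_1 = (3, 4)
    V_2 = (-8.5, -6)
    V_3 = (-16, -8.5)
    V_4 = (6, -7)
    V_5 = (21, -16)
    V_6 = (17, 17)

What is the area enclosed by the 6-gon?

Apply the surveyor's formula: 2A = Σ (x_i·y_{i+1} − x_{i+1}·y_i), indices taken mod 6.
Σ = (16) + (-23.75) + (163) + (51) + (629) + (17) = 852.25
Area = |Σ|/2 = 426.125.

426.125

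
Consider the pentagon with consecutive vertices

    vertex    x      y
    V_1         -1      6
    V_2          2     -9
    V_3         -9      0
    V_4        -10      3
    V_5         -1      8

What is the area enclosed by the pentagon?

93

Apply Gauss's area formula: 2A = Σ (x_i·y_{i+1} − x_{i+1}·y_i), indices taken mod 5.
V_1→V_2: (-1)(-9) − (2)(6) = -3
V_2→V_3: (2)(0) − (-9)(-9) = -81
V_3→V_4: (-9)(3) − (-10)(0) = -27
V_4→V_5: (-10)(8) − (-1)(3) = -77
V_5→V_1: (-1)(6) − (-1)(8) = 2
Σ = -186
Area = |Σ|/2 = 93.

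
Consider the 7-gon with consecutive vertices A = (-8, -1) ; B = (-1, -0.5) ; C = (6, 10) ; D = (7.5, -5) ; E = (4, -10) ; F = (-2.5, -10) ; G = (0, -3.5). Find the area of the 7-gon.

124.125

Apply the shoelace (surveyor's) formula: 2A = Σ (x_i·y_{i+1} − x_{i+1}·y_i), indices taken mod 7.
Cross-terms: 3, -7, -105, -55, -65, 8.75, -28  ⇒  Σ = -248.25
Area = |Σ|/2 = 124.125.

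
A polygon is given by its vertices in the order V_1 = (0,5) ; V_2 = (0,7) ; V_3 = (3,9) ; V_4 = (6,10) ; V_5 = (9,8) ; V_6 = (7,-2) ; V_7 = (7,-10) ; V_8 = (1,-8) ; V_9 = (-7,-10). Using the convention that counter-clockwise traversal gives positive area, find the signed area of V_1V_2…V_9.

-182

Apply the surveyor's formula: 2A = Σ (x_i·y_{i+1} − x_{i+1}·y_i), indices taken mod 9.
V_1→V_2: (0)(7) − (0)(5) = 0
V_2→V_3: (0)(9) − (3)(7) = -21
V_3→V_4: (3)(10) − (6)(9) = -24
V_4→V_5: (6)(8) − (9)(10) = -42
V_5→V_6: (9)(-2) − (7)(8) = -74
V_6→V_7: (7)(-10) − (7)(-2) = -56
V_7→V_8: (7)(-8) − (1)(-10) = -46
V_8→V_9: (1)(-10) − (-7)(-8) = -66
V_9→V_1: (-7)(5) − (0)(-10) = -35
Σ = -364
Signed area = Σ/2 = -182 (negative ⇒ clockwise traversal).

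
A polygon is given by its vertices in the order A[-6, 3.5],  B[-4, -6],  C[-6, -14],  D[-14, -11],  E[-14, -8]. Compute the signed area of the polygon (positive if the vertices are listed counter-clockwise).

-99.5

Apply the shoelace (surveyor's) formula: 2A = Σ (x_i·y_{i+1} − x_{i+1}·y_i), indices taken mod 5.
A→B: (-6)(-6) − (-4)(3.5) = 50
B→C: (-4)(-14) − (-6)(-6) = 20
C→D: (-6)(-11) − (-14)(-14) = -130
D→E: (-14)(-8) − (-14)(-11) = -42
E→A: (-14)(3.5) − (-6)(-8) = -97
Σ = -199
Signed area = Σ/2 = -99.5 (negative ⇒ clockwise traversal).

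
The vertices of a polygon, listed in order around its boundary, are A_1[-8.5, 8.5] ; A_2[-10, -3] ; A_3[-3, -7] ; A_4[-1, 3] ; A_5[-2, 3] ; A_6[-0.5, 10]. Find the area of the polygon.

Apply Gauss's area formula: 2A = Σ (x_i·y_{i+1} − x_{i+1}·y_i), indices taken mod 6.
Cross-terms: 110.5, 61, -16, 3, -18.5, 80.75  ⇒  Σ = 220.75
Area = |Σ|/2 = 110.375.

110.375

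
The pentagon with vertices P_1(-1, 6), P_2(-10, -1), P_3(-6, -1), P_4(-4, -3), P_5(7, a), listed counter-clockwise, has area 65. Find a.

The doubled signed area Σ (x_i y_{i+1} − x_{i+1} y_i) is linear in a.
With a=0 it equals 142; the coefficient of a is -3 (from the two edges through P_5).
So -3·a + 142 = 2·65 = 130 ⇒ a = 4.

4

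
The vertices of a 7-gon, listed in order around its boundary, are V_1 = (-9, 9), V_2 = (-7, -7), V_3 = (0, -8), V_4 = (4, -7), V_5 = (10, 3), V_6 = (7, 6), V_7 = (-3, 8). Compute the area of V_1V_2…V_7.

227

V_1→V_2: (-9)(-7) − (-7)(9) = 126
V_2→V_3: (-7)(-8) − (0)(-7) = 56
V_3→V_4: (0)(-7) − (4)(-8) = 32
V_4→V_5: (4)(3) − (10)(-7) = 82
V_5→V_6: (10)(6) − (7)(3) = 39
V_6→V_7: (7)(8) − (-3)(6) = 74
V_7→V_1: (-3)(9) − (-9)(8) = 45
Σ = 454
Area = |Σ|/2 = 227.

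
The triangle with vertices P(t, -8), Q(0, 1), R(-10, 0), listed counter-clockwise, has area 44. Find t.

The doubled signed area Σ (x_i y_{i+1} − x_{i+1} y_i) is linear in t.
With t=0 it equals 90; the coefficient of t is 1 (from the two edges through P).
So 1·t + 90 = 2·44 = 88 ⇒ t = -2.

-2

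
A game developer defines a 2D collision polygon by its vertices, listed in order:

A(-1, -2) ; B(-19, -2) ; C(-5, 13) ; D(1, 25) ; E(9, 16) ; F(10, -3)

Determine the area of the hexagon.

425

Apply the shoelace formula: 2A = Σ (x_i·y_{i+1} − x_{i+1}·y_i), indices taken mod 6.
A→B: (-1)(-2) − (-19)(-2) = -36
B→C: (-19)(13) − (-5)(-2) = -257
C→D: (-5)(25) − (1)(13) = -138
D→E: (1)(16) − (9)(25) = -209
E→F: (9)(-3) − (10)(16) = -187
F→A: (10)(-2) − (-1)(-3) = -23
Σ = -850
Area = |Σ|/2 = 425.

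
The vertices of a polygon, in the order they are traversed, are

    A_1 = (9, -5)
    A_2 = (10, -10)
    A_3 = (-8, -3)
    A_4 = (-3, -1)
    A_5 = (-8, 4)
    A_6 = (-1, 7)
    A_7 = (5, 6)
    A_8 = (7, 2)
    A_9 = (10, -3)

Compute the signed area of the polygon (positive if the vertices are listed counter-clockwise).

-180

Σ = (-40) + (-110) + (-1) + (-20) + (-52) + (-41) + (-32) + (-41) + (-23) = -360
Signed area = Σ/2 = -180 (negative ⇒ clockwise traversal).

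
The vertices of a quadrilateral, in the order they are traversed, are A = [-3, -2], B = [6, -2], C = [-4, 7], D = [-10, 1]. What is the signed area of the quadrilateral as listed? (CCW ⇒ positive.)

Apply the shoelace (surveyor's) formula: 2A = Σ (x_i·y_{i+1} − x_{i+1}·y_i), indices taken mod 4.
Σ = (18) + (34) + (66) + (23) = 141
Signed area = Σ/2 = 70.5 (positive ⇒ counter-clockwise traversal).

70.5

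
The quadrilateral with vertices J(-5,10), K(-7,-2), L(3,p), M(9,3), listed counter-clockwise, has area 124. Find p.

-3

The doubled signed area Σ (x_i y_{i+1} − x_{i+1} y_i) is linear in p.
With p=0 it equals 200; the coefficient of p is -16 (from the two edges through L).
So -16·p + 200 = 2·124 = 248 ⇒ p = -3.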